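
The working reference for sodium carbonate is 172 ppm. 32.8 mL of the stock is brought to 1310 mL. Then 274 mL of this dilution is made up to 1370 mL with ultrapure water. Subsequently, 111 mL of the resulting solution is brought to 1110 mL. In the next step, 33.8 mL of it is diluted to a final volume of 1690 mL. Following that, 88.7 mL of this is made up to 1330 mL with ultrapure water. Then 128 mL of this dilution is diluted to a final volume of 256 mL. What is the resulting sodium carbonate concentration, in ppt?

57.4 ppt

Overall dilution factor = 39.94 × 5 × 10 × 50 × 14.99 × 2 = 2.99 × 10⁶.
172 ppm / 2.99 × 10⁶ = 5.74 × 10⁻⁵ ppm = 57.4 ppt.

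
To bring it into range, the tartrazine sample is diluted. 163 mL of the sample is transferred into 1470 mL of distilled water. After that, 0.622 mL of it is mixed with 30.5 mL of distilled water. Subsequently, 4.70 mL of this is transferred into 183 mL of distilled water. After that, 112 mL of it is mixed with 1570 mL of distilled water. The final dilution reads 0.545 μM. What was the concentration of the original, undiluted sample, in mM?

Overall dilution factor = 10.02 × 50.04 × 39.94 × 15.02 = 3.01 × 10⁵.
Original = 0.545 μM × 3.01 × 10⁵ = 1.64 × 10⁵ μM = 164 mM.

164 mM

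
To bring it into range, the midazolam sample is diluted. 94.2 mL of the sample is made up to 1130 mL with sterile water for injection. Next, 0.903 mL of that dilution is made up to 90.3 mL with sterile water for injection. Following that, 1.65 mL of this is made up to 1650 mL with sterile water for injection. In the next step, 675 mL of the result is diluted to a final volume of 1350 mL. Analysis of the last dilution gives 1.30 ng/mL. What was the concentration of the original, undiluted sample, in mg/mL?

3.12 mg/mL

Overall dilution factor = 12.00 × 100 × 1000 × 2 = 2.40 × 10⁶.
Original = 1.30 ng/mL × 2.40 × 10⁶ = 3.12 × 10⁶ ng/mL = 3.12 mg/mL.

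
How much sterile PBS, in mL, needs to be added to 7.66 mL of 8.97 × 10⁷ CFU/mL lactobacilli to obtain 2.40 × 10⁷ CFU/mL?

V₂ = C₁V₁/C₂ = 8.97 × 10⁷ × 7.66 / 2.40 × 10⁷ = 28.6 mL.
Diluent to add = V₂ − V₁ = 28.6 − 7.66 = 21.0 mL.

21.0 mL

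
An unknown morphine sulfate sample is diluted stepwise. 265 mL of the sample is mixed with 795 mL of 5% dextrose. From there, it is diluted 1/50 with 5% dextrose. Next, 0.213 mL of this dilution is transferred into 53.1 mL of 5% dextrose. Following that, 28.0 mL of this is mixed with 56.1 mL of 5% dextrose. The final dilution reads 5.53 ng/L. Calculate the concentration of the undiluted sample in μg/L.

Overall dilution factor = 4 × 50 × 250.3 × 3.004 = 1.50 × 10⁵.
Original = 5.53 ng/L × 1.50 × 10⁵ = 8.31 × 10⁵ ng/L = 831 μg/L.

831 μg/L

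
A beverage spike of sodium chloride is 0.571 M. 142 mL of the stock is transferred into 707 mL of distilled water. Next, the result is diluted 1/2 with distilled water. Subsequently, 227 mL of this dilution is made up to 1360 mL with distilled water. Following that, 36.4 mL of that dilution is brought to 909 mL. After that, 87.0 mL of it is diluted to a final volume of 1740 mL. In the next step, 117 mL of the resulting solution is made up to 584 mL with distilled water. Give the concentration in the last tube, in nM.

3200 nM

Overall dilution factor = 5.979 × 2 × 5.991 × 24.97 × 20 × 4.991 = 1.79 × 10⁵.
0.571 M / 1.79 × 10⁵ = 3.20 × 10⁻⁶ M = 3200 nM.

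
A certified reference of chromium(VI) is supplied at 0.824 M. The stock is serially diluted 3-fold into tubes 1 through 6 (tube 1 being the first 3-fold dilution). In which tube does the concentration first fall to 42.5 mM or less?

Tube n has concentration 0.824 M / 3ⁿ.
Need 3ⁿ ≥ 0.824 M / 42.5 mM = 19.4, so n ≥ 2.70.
First such tube: n = 3.

tube 3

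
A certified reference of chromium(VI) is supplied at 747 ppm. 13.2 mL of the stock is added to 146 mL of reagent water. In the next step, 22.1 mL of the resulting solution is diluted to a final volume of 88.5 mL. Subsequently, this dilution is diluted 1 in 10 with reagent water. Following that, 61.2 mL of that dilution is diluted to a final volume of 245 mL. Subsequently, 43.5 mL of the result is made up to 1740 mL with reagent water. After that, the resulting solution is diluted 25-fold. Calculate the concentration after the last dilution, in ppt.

386 ppt

Overall dilution factor = 12.06 × 4.005 × 10 × 4.003 × 40 × 25 = 1.93 × 10⁶.
747 ppm / 1.93 × 10⁶ = 3.86 × 10⁻⁴ ppm = 386 ppt.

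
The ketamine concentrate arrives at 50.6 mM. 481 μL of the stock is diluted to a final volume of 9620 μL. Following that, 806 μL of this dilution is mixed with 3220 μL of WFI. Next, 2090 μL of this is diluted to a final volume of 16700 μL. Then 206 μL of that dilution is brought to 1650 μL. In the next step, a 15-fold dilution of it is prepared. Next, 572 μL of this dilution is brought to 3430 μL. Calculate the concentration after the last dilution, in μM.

Overall dilution factor = 20 × 4.995 × 7.990 × 8.010 × 15 × 5.997 = 5.75 × 10⁵.
50.6 mM / 5.75 × 10⁵ = 8.80 × 10⁻⁵ mM = 0.0880 μM.

0.0880 μM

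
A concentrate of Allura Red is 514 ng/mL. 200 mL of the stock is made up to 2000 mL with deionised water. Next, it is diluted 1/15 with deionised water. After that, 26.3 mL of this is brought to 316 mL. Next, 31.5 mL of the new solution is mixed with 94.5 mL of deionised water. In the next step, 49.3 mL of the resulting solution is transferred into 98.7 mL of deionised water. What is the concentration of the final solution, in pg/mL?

23.8 pg/mL

Overall dilution factor = 10 × 15 × 12.02 × 4 × 3.002 = 2.16 × 10⁴.
514 ng/mL / 2.16 × 10⁴ = 0.0238 ng/mL = 23.8 pg/mL.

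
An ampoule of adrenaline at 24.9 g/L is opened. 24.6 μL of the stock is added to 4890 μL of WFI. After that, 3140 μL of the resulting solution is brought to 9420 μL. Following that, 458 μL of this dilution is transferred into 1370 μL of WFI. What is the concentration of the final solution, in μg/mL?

10.4 μg/mL

Overall dilution factor = 199.8 × 3 × 3.991 = 2392.
24.9 g/L / 2392 = 0.0104 g/L = 10.4 μg/mL.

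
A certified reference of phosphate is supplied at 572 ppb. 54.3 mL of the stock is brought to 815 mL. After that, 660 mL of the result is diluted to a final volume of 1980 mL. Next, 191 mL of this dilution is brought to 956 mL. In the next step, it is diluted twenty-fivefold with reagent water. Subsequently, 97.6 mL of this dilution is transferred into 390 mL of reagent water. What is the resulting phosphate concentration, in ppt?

20.3 ppt

Overall dilution factor = 15.01 × 3 × 5.005 × 25 × 4.996 = 2.81 × 10⁴.
572 ppb / 2.81 × 10⁴ = 0.0203 ppb = 20.3 ppt.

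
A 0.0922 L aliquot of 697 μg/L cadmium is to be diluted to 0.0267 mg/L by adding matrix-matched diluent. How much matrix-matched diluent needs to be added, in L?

2.31 L

0.0267 mg/L = 26.7 μg/L.
V₂ = C₁V₁/C₂ = 697 × 0.0922 / 26.7 = 2.41 L.
Diluent to add = V₂ − V₁ = 2.41 − 0.0922 = 2.31 L.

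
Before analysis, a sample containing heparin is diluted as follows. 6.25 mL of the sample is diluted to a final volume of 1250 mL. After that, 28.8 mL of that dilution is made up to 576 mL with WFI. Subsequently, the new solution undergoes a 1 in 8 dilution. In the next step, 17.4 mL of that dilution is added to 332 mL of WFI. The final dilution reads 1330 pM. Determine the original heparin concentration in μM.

Overall dilution factor = 200 × 20 × 8 × 20.08 = 6.43 × 10⁵.
Original = 1330 pM × 6.43 × 10⁵ = 8.55 × 10⁸ pM = 855 μM.

855 μM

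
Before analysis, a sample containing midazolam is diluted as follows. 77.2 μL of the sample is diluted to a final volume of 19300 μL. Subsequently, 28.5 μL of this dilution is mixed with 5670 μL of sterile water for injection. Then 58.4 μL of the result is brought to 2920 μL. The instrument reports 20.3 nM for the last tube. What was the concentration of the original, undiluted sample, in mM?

Overall dilution factor = 250 × 199.9 × 50 = 2.50 × 10⁶.
Original = 20.3 nM × 2.50 × 10⁶ = 5.07 × 10⁷ nM = 50.7 mM.

50.7 mM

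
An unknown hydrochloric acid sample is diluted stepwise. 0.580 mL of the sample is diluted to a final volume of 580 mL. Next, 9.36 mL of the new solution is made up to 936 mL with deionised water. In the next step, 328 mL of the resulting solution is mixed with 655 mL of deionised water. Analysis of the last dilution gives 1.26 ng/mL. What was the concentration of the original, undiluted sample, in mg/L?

378 mg/L

Overall dilution factor = 1000 × 100 × 2.997 = 3.00 × 10⁵.
Original = 1.26 ng/mL × 3.00 × 10⁵ = 3.78 × 10⁵ ng/mL = 378 mg/L.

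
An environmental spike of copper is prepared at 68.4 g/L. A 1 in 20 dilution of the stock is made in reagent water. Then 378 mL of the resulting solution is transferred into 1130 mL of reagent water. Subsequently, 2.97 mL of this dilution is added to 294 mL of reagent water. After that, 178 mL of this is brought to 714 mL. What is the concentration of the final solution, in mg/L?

2.14 mg/L

Overall dilution factor = 20 × 3.989 × 99.99 × 4.011 = 3.20 × 10⁴.
68.4 g/L / 3.20 × 10⁴ = 2.14 × 10⁻³ g/L = 2.14 mg/L.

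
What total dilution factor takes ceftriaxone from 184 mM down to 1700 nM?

1.08 × 10⁵

Factor = C₀/C_target = 184 mM / 1700 nM = 1.08 × 10⁵.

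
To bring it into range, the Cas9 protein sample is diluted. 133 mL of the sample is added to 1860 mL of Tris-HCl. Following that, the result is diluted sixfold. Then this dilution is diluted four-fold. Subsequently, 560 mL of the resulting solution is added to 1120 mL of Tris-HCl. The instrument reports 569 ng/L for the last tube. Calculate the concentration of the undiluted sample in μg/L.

614 μg/L

Overall dilution factor = 14.98 × 6 × 4 × 3 = 1079.
Original = 569 ng/L × 1079 = 6.14 × 10⁵ ng/L = 614 μg/L.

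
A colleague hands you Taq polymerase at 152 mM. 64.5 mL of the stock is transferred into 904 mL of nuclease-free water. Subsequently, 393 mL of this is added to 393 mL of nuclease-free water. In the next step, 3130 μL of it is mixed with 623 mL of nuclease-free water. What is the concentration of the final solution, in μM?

Overall dilution factor = 15.02 × 2 × 200.0 = 6007.
152 mM / 6007 = 0.0253 mM = 25.3 μM.

25.3 μM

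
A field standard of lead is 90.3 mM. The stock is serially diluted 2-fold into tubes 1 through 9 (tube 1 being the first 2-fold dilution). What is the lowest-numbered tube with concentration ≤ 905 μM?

Tube n has concentration 90.3 mM / 2ⁿ.
Need 2ⁿ ≥ 90.3 mM / 905 μM = 99.8, so n ≥ 6.64.
First such tube: n = 7.

tube 7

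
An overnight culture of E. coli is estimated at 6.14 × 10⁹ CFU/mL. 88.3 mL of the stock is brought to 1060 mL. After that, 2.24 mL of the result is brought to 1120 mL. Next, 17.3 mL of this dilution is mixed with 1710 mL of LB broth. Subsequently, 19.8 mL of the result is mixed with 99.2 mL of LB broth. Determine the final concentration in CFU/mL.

Overall dilution factor = 12.00 × 500 × 99.84 × 6.010 = 3.60 × 10⁶.
6.14 × 10⁹ CFU/mL / 3.60 × 10⁶ = 1700 CFU/mL.

1700 CFU/mL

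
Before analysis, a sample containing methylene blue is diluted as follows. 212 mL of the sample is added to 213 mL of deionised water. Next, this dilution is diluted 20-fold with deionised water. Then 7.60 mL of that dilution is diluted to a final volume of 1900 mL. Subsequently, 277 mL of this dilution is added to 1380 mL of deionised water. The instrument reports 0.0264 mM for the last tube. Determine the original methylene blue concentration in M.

Overall dilution factor = 2.005 × 20 × 250 × 5.982 = 6.00 × 10⁴.
Original = 0.0264 mM × 6.00 × 10⁴ = 1583 mM = 1.58 M.

1.58 M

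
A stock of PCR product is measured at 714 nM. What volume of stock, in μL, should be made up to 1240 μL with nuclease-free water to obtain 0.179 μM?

311 μL

0.179 μM = 179 nM.
V₁ = C₂V₂/C₁ = 179 × 1240 / 714 = 311 μL.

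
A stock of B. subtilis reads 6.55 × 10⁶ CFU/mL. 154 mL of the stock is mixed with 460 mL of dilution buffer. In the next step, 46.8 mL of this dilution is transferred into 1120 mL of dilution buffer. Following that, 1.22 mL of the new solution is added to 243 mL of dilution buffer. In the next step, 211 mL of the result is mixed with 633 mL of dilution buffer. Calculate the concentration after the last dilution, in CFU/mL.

Overall dilution factor = 3.987 × 24.93 × 200.2 × 4 = 7.96 × 10⁴.
6.55 × 10⁶ CFU/mL / 7.96 × 10⁴ = 82.3 CFU/mL.

82.3 CFU/mL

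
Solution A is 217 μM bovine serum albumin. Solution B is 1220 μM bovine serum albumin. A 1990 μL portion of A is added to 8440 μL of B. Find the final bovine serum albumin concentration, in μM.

1030 μM

C_mix = (C_A·V_A + C_B·V_B)/(V_A + V_B) = (217×1990 + 1220×8440) / 10430 = 1029 μM.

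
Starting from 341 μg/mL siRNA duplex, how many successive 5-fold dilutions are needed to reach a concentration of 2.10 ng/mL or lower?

8

Need 5ⁿ ≥ 1.62 × 10⁵, so n ≥ log(1.62 × 10⁵)/log(5) = 7.45.
Minimum whole steps: n = 8.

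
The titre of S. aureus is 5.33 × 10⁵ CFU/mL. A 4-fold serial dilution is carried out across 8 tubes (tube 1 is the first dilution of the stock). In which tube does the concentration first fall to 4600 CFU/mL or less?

Tube n has concentration 5.33 × 10⁵ CFU/mL / 4ⁿ.
Need 4ⁿ ≥ 5.33 × 10⁵ CFU/mL / 4600 CFU/mL = 116, so n ≥ 3.43.
First such tube: n = 4.

tube 4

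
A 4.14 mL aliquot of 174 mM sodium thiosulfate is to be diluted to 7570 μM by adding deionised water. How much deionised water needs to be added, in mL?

91.0 mL

7570 μM = 7.57 mM.
V₂ = C₁V₁/C₂ = 174 × 4.14 / 7.57 = 95.2 mL.
Diluent to add = V₂ − V₁ = 95.2 − 4.14 = 91.0 mL.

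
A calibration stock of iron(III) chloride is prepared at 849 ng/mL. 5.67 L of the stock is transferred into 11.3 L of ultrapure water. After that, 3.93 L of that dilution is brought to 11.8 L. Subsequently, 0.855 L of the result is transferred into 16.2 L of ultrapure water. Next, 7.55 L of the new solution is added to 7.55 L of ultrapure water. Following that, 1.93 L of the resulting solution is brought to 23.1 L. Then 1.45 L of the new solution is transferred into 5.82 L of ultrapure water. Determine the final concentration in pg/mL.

39.5 pg/mL

Overall dilution factor = 2.993 × 3.003 × 19.95 × 2 × 11.97 × 5.014 = 2.15 × 10⁴.
849 ng/mL / 2.15 × 10⁴ = 0.0395 ng/mL = 39.5 pg/mL.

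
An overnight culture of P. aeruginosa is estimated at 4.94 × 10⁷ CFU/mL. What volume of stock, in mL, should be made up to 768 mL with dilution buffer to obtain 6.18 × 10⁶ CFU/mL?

96.1 mL

V₁ = C₂V₂/C₁ = 6.18 × 10⁶ × 768 / 4.94 × 10⁷ = 96.1 mL.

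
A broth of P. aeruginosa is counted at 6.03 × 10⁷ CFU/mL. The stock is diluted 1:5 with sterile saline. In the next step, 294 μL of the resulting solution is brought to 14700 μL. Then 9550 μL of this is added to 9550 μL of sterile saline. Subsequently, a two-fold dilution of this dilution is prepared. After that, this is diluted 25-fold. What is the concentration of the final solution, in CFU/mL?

2410 CFU/mL

Overall dilution factor = 5 × 50 × 2 × 2 × 25 = 2.50 × 10⁴.
6.03 × 10⁷ CFU/mL / 2.50 × 10⁴ = 2410 CFU/mL.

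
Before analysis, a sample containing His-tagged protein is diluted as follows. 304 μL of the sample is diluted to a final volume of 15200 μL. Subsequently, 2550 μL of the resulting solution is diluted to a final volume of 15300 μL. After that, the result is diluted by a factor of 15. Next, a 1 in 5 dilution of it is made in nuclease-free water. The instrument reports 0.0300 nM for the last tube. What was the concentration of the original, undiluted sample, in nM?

Overall dilution factor = 50 × 6 × 15 × 5 = 2.25 × 10⁴.
Original = 0.0300 nM × 2.25 × 10⁴ = 675 nM.

675 nM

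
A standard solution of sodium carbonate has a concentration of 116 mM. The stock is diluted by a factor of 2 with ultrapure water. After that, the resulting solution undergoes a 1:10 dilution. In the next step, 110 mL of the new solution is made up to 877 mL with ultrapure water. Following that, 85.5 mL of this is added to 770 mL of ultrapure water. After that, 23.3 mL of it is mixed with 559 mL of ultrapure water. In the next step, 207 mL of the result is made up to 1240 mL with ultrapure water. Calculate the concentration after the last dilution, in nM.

486 nM

Overall dilution factor = 2 × 10 × 7.973 × 10.01 × 24.99 × 5.990 = 2.39 × 10⁵.
116 mM / 2.39 × 10⁵ = 4.86 × 10⁻⁴ mM = 486 nM.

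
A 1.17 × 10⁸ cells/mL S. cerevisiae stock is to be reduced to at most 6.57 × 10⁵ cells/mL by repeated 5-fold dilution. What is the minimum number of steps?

Need 5ⁿ ≥ 178, so n ≥ log(178)/log(5) = 3.22.
Minimum whole steps: n = 4.

4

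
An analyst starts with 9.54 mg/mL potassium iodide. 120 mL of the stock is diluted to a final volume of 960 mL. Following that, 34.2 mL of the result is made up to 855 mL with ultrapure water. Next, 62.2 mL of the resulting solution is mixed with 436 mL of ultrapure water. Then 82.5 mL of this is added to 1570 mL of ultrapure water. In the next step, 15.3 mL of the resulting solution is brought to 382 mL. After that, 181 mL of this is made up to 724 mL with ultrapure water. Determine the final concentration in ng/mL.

2.98 ng/mL

Overall dilution factor = 8 × 25 × 8.010 × 20.03 × 24.97 × 4 = 3.20 × 10⁶.
9.54 mg/mL / 3.20 × 10⁶ = 2.98 × 10⁻⁶ mg/mL = 2.98 ng/mL.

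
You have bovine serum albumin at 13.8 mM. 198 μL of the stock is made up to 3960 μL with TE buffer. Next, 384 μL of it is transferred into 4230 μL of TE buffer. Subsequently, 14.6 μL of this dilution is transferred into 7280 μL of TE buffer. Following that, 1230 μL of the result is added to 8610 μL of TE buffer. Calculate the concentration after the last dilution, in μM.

0.0144 μM

Overall dilution factor = 20 × 12.02 × 499.6 × 8 = 9.61 × 10⁵.
13.8 mM / 9.61 × 10⁵ = 1.44 × 10⁻⁵ mM = 0.0144 μM.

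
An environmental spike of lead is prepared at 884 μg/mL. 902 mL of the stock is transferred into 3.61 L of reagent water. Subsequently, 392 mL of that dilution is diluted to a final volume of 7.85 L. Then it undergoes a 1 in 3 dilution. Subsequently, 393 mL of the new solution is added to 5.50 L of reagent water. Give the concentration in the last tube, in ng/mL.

196 ng/mL

Overall dilution factor = 5.002 × 20.03 × 3 × 14.99 = 4506.
884 μg/mL / 4506 = 0.196 μg/mL = 196 ng/mL.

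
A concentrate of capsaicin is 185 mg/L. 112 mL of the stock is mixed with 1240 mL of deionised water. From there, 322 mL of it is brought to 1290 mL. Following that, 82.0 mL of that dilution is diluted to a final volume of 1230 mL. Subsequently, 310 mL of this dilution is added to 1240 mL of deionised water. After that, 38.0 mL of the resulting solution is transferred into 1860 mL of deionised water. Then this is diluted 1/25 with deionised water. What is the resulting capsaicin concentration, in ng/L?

40.8 ng/L

Overall dilution factor = 12.07 × 4.006 × 15 × 5 × 49.95 × 25 = 4.53 × 10⁶.
185 mg/L / 4.53 × 10⁶ = 4.08 × 10⁻⁵ mg/L = 40.8 ng/L.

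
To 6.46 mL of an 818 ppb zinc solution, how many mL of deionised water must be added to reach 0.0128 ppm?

0.0128 ppm = 12.8 ppb.
V₂ = C₁V₁/C₂ = 818 × 6.46 / 12.8 = 413 mL.
Diluent to add = V₂ − V₁ = 413 − 6.46 = 406 mL.

406 mL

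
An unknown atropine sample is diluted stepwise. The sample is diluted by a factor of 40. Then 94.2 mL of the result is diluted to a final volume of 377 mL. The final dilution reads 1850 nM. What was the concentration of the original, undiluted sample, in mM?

0.296 mM

Overall dilution factor = 40 × 4.002 = 160.
Original = 1850 nM × 160 = 2.96 × 10⁵ nM = 0.296 mM.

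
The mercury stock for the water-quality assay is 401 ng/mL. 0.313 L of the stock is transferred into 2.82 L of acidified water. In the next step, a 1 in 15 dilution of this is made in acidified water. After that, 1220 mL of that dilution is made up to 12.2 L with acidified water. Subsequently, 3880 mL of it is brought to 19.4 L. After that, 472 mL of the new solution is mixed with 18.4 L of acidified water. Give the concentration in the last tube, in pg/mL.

Overall dilution factor = 10.01 × 15 × 10 × 5 × 39.98 = 3.00 × 10⁵.
401 ng/mL / 3.00 × 10⁵ = 1.34 × 10⁻³ ng/mL = 1.34 pg/mL.

1.34 pg/mL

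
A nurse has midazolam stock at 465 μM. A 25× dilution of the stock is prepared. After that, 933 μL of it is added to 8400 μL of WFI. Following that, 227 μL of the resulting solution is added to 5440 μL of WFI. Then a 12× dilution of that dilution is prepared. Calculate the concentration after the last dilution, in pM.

Overall dilution factor = 25 × 10.00 × 24.96 × 12 = 7.49 × 10⁴.
465 μM / 7.49 × 10⁴ = 6.21 × 10⁻³ μM = 6210 pM.

6210 pM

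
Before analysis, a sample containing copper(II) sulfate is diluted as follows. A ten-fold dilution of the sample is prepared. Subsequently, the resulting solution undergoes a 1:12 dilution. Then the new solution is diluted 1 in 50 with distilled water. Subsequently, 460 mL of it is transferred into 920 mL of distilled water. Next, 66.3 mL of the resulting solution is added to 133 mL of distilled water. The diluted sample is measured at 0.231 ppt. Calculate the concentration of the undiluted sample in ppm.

Overall dilution factor = 10 × 12 × 50 × 3 × 3.006 = 5.41 × 10⁴.
Original = 0.231 ppt × 5.41 × 10⁴ = 1.25 × 10⁴ ppt = 0.0125 ppm.

0.0125 ppm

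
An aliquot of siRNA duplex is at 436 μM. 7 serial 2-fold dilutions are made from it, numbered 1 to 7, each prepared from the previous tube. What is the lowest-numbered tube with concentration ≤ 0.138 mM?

tube 2

Tube n has concentration 436 μM / 2ⁿ.
Need 2ⁿ ≥ 436 μM / 0.138 mM = 3.16, so n ≥ 1.66.
First such tube: n = 2.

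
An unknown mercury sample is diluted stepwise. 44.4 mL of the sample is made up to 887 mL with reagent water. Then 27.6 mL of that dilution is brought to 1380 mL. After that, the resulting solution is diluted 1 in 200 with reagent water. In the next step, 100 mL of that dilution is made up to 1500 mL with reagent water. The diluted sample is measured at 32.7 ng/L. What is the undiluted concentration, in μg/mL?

98.0 μg/mL

Overall dilution factor = 19.98 × 50 × 200 × 15 = 3.00 × 10⁶.
Original = 32.7 ng/L × 3.00 × 10⁶ = 9.80 × 10⁷ ng/L = 98.0 μg/mL.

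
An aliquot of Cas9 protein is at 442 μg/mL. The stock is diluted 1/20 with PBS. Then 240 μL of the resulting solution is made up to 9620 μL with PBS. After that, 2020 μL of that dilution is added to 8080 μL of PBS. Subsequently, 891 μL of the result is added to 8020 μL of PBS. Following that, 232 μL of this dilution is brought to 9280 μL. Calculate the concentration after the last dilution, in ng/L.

276 ng/L

Overall dilution factor = 20 × 40.08 × 5 × 10.00 × 40 = 1.60 × 10⁶.
442 μg/mL / 1.60 × 10⁶ = 2.76 × 10⁻⁴ μg/mL = 276 ng/L.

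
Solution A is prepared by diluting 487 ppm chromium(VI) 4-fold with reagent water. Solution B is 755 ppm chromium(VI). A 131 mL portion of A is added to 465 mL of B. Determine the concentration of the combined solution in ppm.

C_A = 487 ppm / 4 = 122 ppm.
C_mix = (C_A·V_A + C_B·V_B)/(V_A + V_B) = (122×131 + 755×465) / 596.0 = 616 ppm.

616 ppm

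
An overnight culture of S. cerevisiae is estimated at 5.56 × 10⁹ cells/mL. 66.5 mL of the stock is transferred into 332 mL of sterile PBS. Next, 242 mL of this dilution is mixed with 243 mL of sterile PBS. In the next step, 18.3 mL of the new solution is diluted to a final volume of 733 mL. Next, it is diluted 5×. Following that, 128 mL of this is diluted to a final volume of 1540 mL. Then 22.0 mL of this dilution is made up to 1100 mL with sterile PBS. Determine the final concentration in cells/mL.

3840 cells/mL

Overall dilution factor = 5.992 × 2.004 × 40.05 × 5 × 12.03 × 50 = 1.45 × 10⁶.
5.56 × 10⁹ cells/mL / 1.45 × 10⁶ = 3840 cells/mL.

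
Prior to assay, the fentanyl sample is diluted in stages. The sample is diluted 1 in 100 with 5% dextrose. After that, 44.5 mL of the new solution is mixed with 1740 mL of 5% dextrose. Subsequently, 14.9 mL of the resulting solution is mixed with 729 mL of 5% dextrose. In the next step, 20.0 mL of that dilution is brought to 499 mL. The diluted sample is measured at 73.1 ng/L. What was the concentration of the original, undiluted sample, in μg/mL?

Overall dilution factor = 100 × 40.10 × 49.93 × 24.95 = 5.00 × 10⁶.
Original = 73.1 ng/L × 5.00 × 10⁶ = 3.65 × 10⁸ ng/L = 365 μg/mL.

365 μg/mL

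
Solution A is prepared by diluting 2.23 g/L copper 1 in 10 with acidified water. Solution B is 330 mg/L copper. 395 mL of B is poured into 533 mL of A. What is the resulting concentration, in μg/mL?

269 μg/mL

C_A = 2.23 g/L / 10 = 0.223 g/L.
C_B = 330 mg/L = 0.330 g/L.
C_mix = (C_A·V_A + C_B·V_B)/(V_A + V_B) = (0.223×533 + 0.330×395) / 928.0 = 0.269 g/L = 269 μg/mL.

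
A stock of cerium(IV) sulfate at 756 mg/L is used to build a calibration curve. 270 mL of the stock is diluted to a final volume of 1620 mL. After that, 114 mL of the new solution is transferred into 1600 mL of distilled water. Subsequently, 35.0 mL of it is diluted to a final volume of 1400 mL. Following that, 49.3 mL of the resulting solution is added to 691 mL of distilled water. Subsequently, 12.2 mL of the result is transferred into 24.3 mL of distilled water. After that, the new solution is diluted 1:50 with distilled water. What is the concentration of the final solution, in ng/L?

Overall dilution factor = 6 × 15.04 × 40 × 15.02 × 2.992 × 50 = 8.11 × 10⁶.
756 mg/L / 8.11 × 10⁶ = 9.33 × 10⁻⁵ mg/L = 93.3 ng/L.

93.3 ng/L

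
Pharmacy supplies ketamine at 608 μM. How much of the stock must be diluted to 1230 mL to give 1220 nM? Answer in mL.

2.47 mL

1220 nM = 1.22 μM.
V₁ = C₂V₂/C₁ = 1.22 × 1230 / 608 = 2.47 mL.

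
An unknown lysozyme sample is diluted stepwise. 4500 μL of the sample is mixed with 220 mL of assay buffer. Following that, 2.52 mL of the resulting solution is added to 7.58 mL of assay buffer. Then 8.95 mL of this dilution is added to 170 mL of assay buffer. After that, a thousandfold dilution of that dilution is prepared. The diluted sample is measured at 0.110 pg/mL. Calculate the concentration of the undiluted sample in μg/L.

440 μg/L

Overall dilution factor = 49.89 × 4.008 × 19.99 × 1000 = 4.00 × 10⁶.
Original = 0.110 pg/mL × 4.00 × 10⁶ = 4.40 × 10⁵ pg/mL = 440 μg/L.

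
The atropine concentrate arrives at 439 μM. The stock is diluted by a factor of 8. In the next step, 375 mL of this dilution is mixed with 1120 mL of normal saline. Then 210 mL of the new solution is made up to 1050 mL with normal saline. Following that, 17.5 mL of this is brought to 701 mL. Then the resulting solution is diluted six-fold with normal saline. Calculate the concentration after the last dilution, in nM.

11.5 nM

Overall dilution factor = 8 × 3.987 × 5 × 40.06 × 6 = 3.83 × 10⁴.
439 μM / 3.83 × 10⁴ = 0.0115 μM = 11.5 nM.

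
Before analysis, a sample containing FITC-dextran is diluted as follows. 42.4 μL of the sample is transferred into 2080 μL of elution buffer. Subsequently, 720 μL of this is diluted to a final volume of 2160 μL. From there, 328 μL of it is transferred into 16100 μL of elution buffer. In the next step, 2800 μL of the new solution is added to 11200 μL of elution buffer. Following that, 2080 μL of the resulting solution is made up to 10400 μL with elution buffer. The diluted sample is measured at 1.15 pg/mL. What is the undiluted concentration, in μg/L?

Overall dilution factor = 50.06 × 3 × 50.09 × 5 × 5 = 1.88 × 10⁵.
Original = 1.15 pg/mL × 1.88 × 10⁵ = 2.16 × 10⁵ pg/mL = 216 μg/L.

216 μg/L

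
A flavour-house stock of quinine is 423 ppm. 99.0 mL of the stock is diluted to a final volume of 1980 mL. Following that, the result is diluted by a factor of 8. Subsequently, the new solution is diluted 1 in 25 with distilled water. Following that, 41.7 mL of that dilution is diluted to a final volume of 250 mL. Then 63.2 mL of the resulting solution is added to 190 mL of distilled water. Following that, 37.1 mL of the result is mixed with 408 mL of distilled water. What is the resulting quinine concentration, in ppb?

0.367 ppb

Overall dilution factor = 20 × 8 × 25 × 5.995 × 4.006 × 12.00 = 1.15 × 10⁶.
423 ppm / 1.15 × 10⁶ = 3.67 × 10⁻⁴ ppm = 0.367 ppb.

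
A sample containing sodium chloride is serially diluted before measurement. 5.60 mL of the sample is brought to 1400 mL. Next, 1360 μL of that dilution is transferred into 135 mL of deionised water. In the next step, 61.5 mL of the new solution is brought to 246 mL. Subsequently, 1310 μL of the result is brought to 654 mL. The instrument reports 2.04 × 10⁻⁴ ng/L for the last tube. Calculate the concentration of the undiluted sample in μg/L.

Overall dilution factor = 250 × 100.3 × 4 × 499.2 = 5.01 × 10⁷.
Original = 2.04 × 10⁻⁴ ng/L × 5.01 × 10⁷ = 1.02 × 10⁴ ng/L = 10.2 μg/L.

10.2 μg/L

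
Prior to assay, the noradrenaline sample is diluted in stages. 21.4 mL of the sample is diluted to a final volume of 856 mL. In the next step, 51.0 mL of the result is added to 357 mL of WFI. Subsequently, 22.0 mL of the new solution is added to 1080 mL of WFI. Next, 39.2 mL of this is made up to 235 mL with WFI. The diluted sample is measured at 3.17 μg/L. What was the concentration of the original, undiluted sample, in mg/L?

Overall dilution factor = 40 × 8 × 50.09 × 5.995 = 9.61 × 10⁴.
Original = 3.17 μg/L × 9.61 × 10⁴ = 3.05 × 10⁵ μg/L = 305 mg/L.

305 mg/L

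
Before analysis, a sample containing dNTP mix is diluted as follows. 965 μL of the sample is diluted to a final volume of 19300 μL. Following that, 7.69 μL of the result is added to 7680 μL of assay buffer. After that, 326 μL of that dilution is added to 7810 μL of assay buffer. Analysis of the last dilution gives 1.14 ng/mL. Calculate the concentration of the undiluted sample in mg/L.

569 mg/L

Overall dilution factor = 20 × 999.7 × 24.96 = 4.99 × 10⁵.
Original = 1.14 ng/mL × 4.99 × 10⁵ = 5.69 × 10⁵ ng/mL = 569 mg/L.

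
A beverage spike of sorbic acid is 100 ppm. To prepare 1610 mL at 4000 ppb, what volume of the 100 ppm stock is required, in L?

0.0644 L

4000 ppb = 4.00 ppm.
V₁ = C₂V₂/C₁ = 4.00 × 1610 / 100 = 64.4 mL = 0.0644 L.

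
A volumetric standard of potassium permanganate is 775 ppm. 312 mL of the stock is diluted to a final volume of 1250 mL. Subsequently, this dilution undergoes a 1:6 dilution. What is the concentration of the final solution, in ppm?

Overall dilution factor = 4.006 × 6 = 24.0.
775 ppm / 24.0 = 32.2 ppm.

32.2 ppm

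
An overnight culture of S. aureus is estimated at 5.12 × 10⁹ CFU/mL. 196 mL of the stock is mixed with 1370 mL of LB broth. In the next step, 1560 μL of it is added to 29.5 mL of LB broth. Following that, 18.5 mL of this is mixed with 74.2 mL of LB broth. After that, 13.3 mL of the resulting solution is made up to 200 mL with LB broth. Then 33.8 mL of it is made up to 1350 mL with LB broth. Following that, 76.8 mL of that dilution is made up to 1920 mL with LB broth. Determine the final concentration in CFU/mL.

428 CFU/mL

Overall dilution factor = 7.990 × 19.91 × 5.011 × 15.04 × 39.94 × 25 = 1.20 × 10⁷.
5.12 × 10⁹ CFU/mL / 1.20 × 10⁷ = 428 CFU/mL.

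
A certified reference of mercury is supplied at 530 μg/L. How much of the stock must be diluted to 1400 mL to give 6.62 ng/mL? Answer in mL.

17.5 mL

6.62 ng/mL = 6.62 μg/L.
V₁ = C₂V₂/C₁ = 6.62 × 1400 / 530 = 17.5 mL.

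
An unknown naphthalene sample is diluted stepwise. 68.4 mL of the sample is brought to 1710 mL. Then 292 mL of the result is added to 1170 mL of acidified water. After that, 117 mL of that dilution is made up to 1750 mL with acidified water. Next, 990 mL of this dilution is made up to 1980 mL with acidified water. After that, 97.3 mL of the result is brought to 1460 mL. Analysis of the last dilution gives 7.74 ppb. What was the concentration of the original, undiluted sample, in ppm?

435 ppm

Overall dilution factor = 25 × 5.007 × 14.96 × 2 × 15.01 = 5.62 × 10⁴.
Original = 7.74 ppb × 5.62 × 10⁴ = 4.35 × 10⁵ ppb = 435 ppm.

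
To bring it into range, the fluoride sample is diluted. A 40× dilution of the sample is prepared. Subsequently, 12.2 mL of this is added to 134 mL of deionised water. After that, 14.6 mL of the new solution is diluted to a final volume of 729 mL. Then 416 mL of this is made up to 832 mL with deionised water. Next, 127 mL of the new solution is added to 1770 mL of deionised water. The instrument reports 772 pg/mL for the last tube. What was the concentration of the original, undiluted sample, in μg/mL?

Overall dilution factor = 40 × 11.98 × 49.93 × 2 × 14.94 = 7.15 × 10⁵.
Original = 772 pg/mL × 7.15 × 10⁵ = 5.52 × 10⁸ pg/mL = 552 μg/mL.

552 μg/mL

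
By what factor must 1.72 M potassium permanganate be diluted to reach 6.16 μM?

Factor = C₀/C_target = 1.72 M / 6.16 μM = 2.79 × 10⁵.

2.79 × 10⁵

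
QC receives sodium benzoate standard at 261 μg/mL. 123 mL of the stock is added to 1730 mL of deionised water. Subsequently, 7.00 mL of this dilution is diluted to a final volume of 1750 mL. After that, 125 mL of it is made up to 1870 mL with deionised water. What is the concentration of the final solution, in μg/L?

4.63 μg/L

Overall dilution factor = 15.07 × 250 × 14.96 = 5.63 × 10⁴.
261 μg/mL / 5.63 × 10⁴ = 4.63 × 10⁻³ μg/mL = 4.63 μg/L.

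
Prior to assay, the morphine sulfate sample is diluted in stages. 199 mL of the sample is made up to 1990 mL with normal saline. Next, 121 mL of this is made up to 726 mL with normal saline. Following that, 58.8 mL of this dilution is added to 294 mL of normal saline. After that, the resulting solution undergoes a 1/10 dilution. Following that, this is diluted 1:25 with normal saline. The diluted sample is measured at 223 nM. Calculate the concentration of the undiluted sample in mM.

20.1 mM

Overall dilution factor = 10 × 6 × 6 × 10 × 25 = 9.00 × 10⁴.
Original = 223 nM × 9.00 × 10⁴ = 2.01 × 10⁷ nM = 20.1 mM.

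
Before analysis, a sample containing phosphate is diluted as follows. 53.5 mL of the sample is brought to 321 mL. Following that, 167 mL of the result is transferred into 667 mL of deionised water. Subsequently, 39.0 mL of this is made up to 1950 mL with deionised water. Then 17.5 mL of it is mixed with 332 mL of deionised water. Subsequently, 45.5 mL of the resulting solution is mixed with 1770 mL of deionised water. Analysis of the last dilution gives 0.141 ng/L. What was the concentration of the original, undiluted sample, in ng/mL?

Overall dilution factor = 6 × 4.994 × 50 × 19.97 × 39.90 = 1.19 × 10⁶.
Original = 0.141 ng/L × 1.19 × 10⁶ = 1.68 × 10⁵ ng/L = 168 ng/mL.

168 ng/mL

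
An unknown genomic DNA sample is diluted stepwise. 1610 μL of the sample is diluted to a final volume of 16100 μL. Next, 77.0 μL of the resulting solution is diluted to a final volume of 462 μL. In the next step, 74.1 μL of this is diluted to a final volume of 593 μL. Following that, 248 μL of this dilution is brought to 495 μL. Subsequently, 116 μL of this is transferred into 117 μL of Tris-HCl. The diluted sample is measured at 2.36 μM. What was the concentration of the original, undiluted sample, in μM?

Overall dilution factor = 10 × 6 × 8.003 × 1.996 × 2.009 = 1925.
Original = 2.36 μM × 1925 = 4543 μM.

4540 μM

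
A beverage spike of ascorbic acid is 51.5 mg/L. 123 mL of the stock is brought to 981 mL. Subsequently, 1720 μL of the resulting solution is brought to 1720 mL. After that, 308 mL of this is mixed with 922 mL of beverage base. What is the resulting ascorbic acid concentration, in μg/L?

1.62 μg/L

Overall dilution factor = 7.976 × 1000 × 3.994 = 3.19 × 10⁴.
51.5 mg/L / 3.19 × 10⁴ = 1.62 × 10⁻³ mg/L = 1.62 μg/L.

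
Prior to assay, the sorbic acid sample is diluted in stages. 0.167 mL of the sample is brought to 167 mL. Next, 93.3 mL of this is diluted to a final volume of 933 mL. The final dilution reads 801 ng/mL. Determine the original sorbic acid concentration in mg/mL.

Overall dilution factor = 1000 × 10 = 1.00 × 10⁴.
Original = 801 ng/mL × 1.00 × 10⁴ = 8.01 × 10⁶ ng/mL = 8.01 mg/mL.

8.01 mg/mL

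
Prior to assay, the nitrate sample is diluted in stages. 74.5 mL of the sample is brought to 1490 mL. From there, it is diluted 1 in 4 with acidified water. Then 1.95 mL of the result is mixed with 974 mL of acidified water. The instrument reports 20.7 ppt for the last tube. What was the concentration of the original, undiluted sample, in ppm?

Overall dilution factor = 20 × 4 × 500.5 = 4.00 × 10⁴.
Original = 20.7 ppt × 4.00 × 10⁴ = 8.29 × 10⁵ ppt = 0.829 ppm.

0.829 ppm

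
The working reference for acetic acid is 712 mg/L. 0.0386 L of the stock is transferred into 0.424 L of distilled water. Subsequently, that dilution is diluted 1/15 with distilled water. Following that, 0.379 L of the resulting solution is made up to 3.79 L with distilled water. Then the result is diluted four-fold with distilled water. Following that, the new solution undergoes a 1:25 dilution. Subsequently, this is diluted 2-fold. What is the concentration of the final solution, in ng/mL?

1.98 ng/mL

Overall dilution factor = 11.98 × 15 × 10 × 4 × 25 × 2 = 3.60 × 10⁵.
712 mg/L / 3.60 × 10⁵ = 1.98 × 10⁻³ mg/L = 1.98 ng/mL.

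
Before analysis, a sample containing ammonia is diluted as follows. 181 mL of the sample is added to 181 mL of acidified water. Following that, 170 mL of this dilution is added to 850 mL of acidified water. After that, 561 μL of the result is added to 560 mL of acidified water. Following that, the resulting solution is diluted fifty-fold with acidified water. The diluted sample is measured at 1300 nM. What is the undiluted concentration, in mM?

Overall dilution factor = 2 × 6 × 999.2 × 50 = 6.00 × 10⁵.
Original = 1300 nM × 6.00 × 10⁵ = 7.79 × 10⁸ nM = 779 mM.

779 mM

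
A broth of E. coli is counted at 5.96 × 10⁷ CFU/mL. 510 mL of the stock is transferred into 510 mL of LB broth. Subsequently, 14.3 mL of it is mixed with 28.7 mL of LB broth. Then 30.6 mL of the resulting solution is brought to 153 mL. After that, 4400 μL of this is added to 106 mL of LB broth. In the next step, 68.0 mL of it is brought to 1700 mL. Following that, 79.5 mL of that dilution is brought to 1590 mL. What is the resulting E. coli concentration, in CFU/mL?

Overall dilution factor = 2 × 3.007 × 5 × 25.09 × 25 × 20 = 3.77 × 10⁵.
5.96 × 10⁷ CFU/mL / 3.77 × 10⁵ = 158 CFU/mL.

158 CFU/mL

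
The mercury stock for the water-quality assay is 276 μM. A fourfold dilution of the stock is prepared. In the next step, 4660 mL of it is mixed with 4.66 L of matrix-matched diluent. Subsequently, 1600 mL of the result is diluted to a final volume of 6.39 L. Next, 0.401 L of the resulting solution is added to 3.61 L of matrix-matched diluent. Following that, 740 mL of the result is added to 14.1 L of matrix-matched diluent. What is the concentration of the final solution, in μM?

0.0431 μM

Overall dilution factor = 4 × 2 × 3.994 × 10.00 × 20.05 = 6409.
276 μM / 6409 = 0.0431 μM.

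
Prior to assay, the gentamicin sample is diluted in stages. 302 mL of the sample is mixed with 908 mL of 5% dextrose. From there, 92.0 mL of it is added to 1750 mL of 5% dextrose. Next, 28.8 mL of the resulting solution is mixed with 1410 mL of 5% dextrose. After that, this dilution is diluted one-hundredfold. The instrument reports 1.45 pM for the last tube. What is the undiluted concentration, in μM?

0.581 μM

Overall dilution factor = 4.007 × 20.02 × 49.96 × 100 = 4.01 × 10⁵.
Original = 1.45 pM × 4.01 × 10⁵ = 5.81 × 10⁵ pM = 0.581 μM.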